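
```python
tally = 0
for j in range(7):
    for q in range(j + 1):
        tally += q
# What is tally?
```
Trace:
  tally=0
  tally=0, j=0, q=0
  tally=0, j=1, q=0
  tally=1, j=1, q=1
  tally=1, j=2, q=0
  tally=2, j=2, q=1
  tally=4, j=2, q=2
  tally=4, j=3, q=0
  tally=5, j=3, q=1
  tally=7, j=3, q=2
  tally=10, j=3, q=3
  tally=10, j=4, q=0
  tally=11, j=4, q=1
  tally=13, j=4, q=2
  tally=16, j=4, q=3
  tally=20, j=4, q=4
  tally=20, j=5, q=0
  tally=21, j=5, q=1
  tally=23, j=5, q=2
  tally=26, j=5, q=3
  tally=30, j=5, q=4
  tally=35, j=5, q=5
  tally=35, j=6, q=0
  tally=36, j=6, q=1
  tally=38, j=6, q=2
  tally=41, j=6, q=3
  tally=45, j=6, q=4
  tally=50, j=6, q=5
  tally=56, j=6, q=6

Final answer: 56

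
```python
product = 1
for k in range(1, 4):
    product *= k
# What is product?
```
Trace:
  product=1
  product=1, k=1
  product=2, k=2
  product=6, k=3

Final answer: 6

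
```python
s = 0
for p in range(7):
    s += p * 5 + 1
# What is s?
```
Trace:
  s=0
  s=1, p=0
  s=7, p=1
  s=18, p=2
  s=34, p=3
  s=55, p=4
  s=81, p=5
  s=112, p=6

Final answer: 112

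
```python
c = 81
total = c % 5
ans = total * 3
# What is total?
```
Trace:
  c=81
  c=81, total=1
  c=81, total=1, ans=3

Final answer: 1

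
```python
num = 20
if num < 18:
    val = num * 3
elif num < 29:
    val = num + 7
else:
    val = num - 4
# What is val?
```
Trace:
  num=20
  num=20, val=27

Final answer: 27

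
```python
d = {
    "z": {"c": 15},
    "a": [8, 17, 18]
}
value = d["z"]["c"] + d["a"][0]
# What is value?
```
Trace:
  d={'z': {'c': 15}, 'a': [8, 17, 18]}
  d={'z': {'c': 15}, 'a': [8, 17, 18]}, value=23

Final answer: 23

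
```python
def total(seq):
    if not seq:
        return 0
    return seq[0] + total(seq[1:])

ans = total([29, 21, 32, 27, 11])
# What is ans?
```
Call trace:
total(seq=[29, 21, 32, 27, 11])
  total(seq=[21, 32, 27, 11])
    total(seq=[32, 27, 11])
      total(seq=[27, 11])
        total(seq=[11])
          total(seq=[])
          -> return 0
        -> return 11
      -> return 38
    -> return 70
  -> return 91
-> return 120

Final answer: 120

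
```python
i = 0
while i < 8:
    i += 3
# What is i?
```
Trace:
  i=0
  i=3
  i=6
  i=9

Final answer: 9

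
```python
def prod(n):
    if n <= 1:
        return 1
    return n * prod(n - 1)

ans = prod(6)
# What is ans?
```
Call trace:
prod(n=6)
  prod(n=5)
    prod(n=4)
      prod(n=3)
        prod(n=2)
          prod(n=1)
          -> return 1
        -> return 2
      -> return 6
    -> return 24
  -> return 120
-> return 720

Final answer: 720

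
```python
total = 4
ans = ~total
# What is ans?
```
Trace:
  total=4
  total=4, ans=-5

Final answer: -5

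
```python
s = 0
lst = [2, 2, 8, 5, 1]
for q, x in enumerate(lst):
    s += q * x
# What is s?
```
Trace:
  s=0
  s=0, q=0, x=2
  s=2, q=1, x=2
  s=18, q=2, x=8
  s=33, q=3, x=5
  s=37, q=4, x=1

Final answer: 37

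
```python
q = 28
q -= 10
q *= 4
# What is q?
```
Trace:
  q=28
  q=18
  q=72

Final answer: 72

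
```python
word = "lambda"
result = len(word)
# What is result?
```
Trace:
  word='lambda'
  word='lambda', result=6

Final answer: 6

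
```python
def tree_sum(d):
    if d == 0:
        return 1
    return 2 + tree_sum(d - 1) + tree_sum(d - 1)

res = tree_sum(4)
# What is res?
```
Call trace (a repeated sub-call is expanded the first time; later identical calls just restate its return value):
tree_sum(d=4)
  tree_sum(d=3)
    tree_sum(d=2)
      tree_sum(d=1)
        tree_sum(d=0)
        -> return 1
        tree_sum(d=0)
        -> return 1
      -> return 4
      tree_sum(d=1) -> return 4  (same call as traced above)
    -> return 10
    tree_sum(d=2) -> return 10  (same call as traced above)
  -> return 22
  tree_sum(d=3) -> return 22  (same call as traced above)
-> return 46

Final answer: 46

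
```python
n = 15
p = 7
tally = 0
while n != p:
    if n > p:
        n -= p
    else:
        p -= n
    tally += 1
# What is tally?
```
Trace:
  n=15
  n=15, p=7
  n=15, p=7, tally=0
  n=8, p=7, tally=1
  n=1, p=7, tally=2
  n=1, p=6, tally=3
  n=1, p=5, tally=4
  n=1, p=4, tally=5
  n=1, p=3, tally=6
  n=1, p=2, tally=7
  n=1, p=1, tally=8

Final answer: 8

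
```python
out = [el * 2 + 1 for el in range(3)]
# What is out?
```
Trace:
  el=0
  el=1
  el=2
  out=[1, 3, 5]

Final answer: [1, 3, 5]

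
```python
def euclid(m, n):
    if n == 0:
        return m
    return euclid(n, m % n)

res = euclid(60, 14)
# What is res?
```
Call trace:
euclid(m=60, n=14)
  euclid(m=14, n=4)
    euclid(m=4, n=2)
      euclid(m=2, n=0)
      -> return 2
    -> return 2
  -> return 2
-> return 2

Final answer: 2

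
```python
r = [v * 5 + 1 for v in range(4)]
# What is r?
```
Trace:
  v=0
  v=1
  v=2
  v=3
  r=[1, 6, 11, 16]

Final answer: [1, 6, 11, 16]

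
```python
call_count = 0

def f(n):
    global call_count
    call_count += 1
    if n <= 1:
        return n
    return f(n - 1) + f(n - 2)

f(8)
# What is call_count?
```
Call trace (a repeated sub-call is expanded the first time; later identical calls just restate its return value):
f(n=8)
  f(n=7)
    f(n=6)
      f(n=5)
        f(n=4)
          f(n=3)
            f(n=2)
              f(n=1)
              -> return 1
              f(n=0)
              -> return 0
            -> return 1
            f(n=1)
            -> return 1
          -> return 2
          f(n=2) -> return 1  (same call as traced above)
        -> return 3
        f(n=3) -> return 2  (same call as traced above)
      -> return 5
      f(n=4) -> return 3  (same call as traced above)
    -> return 8
    f(n=5) -> return 5  (same call as traced above)
  -> return 13
  f(n=6) -> return 8  (same call as traced above)
-> return 21

call_count is incremented once per call, so count the calls in each subtree. Let C(n) = number of calls made by f(n).
C(0) = C(1) = 1 (base case, no recursion); C(n) = 1 + C(n - 1) + C(n - 2) otherwise.
C(2) = 1 + C(1) + C(0) = 1 + 1 + 1 = 3
C(3) = 1 + C(2) + C(1) = 1 + 3 + 1 = 5
C(4) = 1 + C(3) + C(2) = 1 + 5 + 3 = 9
C(5) = 1 + C(4) + C(3) = 1 + 9 + 5 = 15
C(6) = 1 + C(5) + C(4) = 1 + 15 + 9 = 25
C(7) = 1 + C(6) + C(5) = 1 + 25 + 15 = 41
C(8) = 1 + C(7) + C(6) = 1 + 41 + 25 = 67
call_count = C(8) = 67

Final answer: 67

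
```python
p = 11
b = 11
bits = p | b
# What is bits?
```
Trace:
  p=11
  p=11, b=11
  p=11, b=11, bits=11

Final answer: 11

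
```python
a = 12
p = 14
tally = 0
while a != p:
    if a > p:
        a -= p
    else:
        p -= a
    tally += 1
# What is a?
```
Trace:
  a=12
  a=12, p=14
  a=12, p=14, tally=0
  a=12, p=2, tally=1
  a=10, p=2, tally=2
  a=8, p=2, tally=3
  a=6, p=2, tally=4
  a=4, p=2, tally=5
  a=2, p=2, tally=6

Final answer: 2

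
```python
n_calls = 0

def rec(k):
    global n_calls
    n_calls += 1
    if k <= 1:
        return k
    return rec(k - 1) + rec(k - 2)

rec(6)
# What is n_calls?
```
Call trace (a repeated sub-call is expanded the first time; later identical calls just restate its return value):
rec(k=6)
  rec(k=5)
    rec(k=4)
      rec(k=3)
        rec(k=2)
          rec(k=1)
          -> return 1
          rec(k=0)
          -> return 0
        -> return 1
        rec(k=1)
        -> return 1
      -> return 2
      rec(k=2) -> return 1  (same call as traced above)
    -> return 3
    rec(k=3) -> return 2  (same call as traced above)
  -> return 5
  rec(k=4) -> return 3  (same call as traced above)
-> return 8

n_calls is incremented once per call, so count the calls in each subtree. Let C(k) = number of calls made by rec(k).
C(0) = C(1) = 1 (base case, no recursion); C(k) = 1 + C(k - 1) + C(k - 2) otherwise.
C(2) = 1 + C(1) + C(0) = 1 + 1 + 1 = 3
C(3) = 1 + C(2) + C(1) = 1 + 3 + 1 = 5
C(4) = 1 + C(3) + C(2) = 1 + 5 + 3 = 9
C(5) = 1 + C(4) + C(3) = 1 + 9 + 5 = 15
C(6) = 1 + C(5) + C(4) = 1 + 15 + 9 = 25
n_calls = C(6) = 25

Final answer: 25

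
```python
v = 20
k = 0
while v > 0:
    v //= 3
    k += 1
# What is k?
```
Trace:
  v=20
  v=20, k=0
  v=6, k=1
  v=2, k=2
  v=0, k=3

Final answer: 3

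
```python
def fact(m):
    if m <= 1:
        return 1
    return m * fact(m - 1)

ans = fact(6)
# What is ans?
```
Call trace:
fact(m=6)
  fact(m=5)
    fact(m=4)
      fact(m=3)
        fact(m=2)
          fact(m=1)
          -> return 1
        -> return 2
      -> return 6
    -> return 24
  -> return 120
-> return 720

Final answer: 720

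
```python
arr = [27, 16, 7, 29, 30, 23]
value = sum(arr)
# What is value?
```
Trace:
  arr=[27, 16, 7, 29, 30, 23]
  arr=[27, 16, 7, 29, 30, 23], value=132

Final answer: 132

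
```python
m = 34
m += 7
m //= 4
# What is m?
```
Trace:
  m=34
  m=41
  m=10

Final answer: 10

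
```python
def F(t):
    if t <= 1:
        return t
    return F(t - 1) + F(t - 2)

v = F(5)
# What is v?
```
Call trace (a repeated sub-call is expanded the first time; later identical calls just restate its return value):
F(t=5)
  F(t=4)
    F(t=3)
      F(t=2)
        F(t=1)
        -> return 1
        F(t=0)
        -> return 0
      -> return 1
      F(t=1)
      -> return 1
    -> return 2
    F(t=2) -> return 1  (same call as traced above)
  -> return 3
  F(t=3) -> return 2  (same call as traced above)
-> return 5

Final answer: 5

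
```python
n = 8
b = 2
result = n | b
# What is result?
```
Trace:
  n=8
  n=8, b=2
  n=8, b=2, result=10

Final answer: 10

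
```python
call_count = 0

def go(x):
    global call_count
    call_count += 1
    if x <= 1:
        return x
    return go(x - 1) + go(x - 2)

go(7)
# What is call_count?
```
Call trace (a repeated sub-call is expanded the first time; later identical calls just restate its return value):
go(x=7)
  go(x=6)
    go(x=5)
      go(x=4)
        go(x=3)
          go(x=2)
            go(x=1)
            -> return 1
            go(x=0)
            -> return 0
          -> return 1
          go(x=1)
          -> return 1
        -> return 2
        go(x=2) -> return 1  (same call as traced above)
      -> return 3
      go(x=3) -> return 2  (same call as traced above)
    -> return 5
    go(x=4) -> return 3  (same call as traced above)
  -> return 8
  go(x=5) -> return 5  (same call as traced above)
-> return 13

call_count is incremented once per call, so count the calls in each subtree. Let C(x) = number of calls made by go(x).
C(0) = C(1) = 1 (base case, no recursion); C(x) = 1 + C(x - 1) + C(x - 2) otherwise.
C(2) = 1 + C(1) + C(0) = 1 + 1 + 1 = 3
C(3) = 1 + C(2) + C(1) = 1 + 3 + 1 = 5
C(4) = 1 + C(3) + C(2) = 1 + 5 + 3 = 9
C(5) = 1 + C(4) + C(3) = 1 + 9 + 5 = 15
C(6) = 1 + C(5) + C(4) = 1 + 15 + 9 = 25
C(7) = 1 + C(6) + C(5) = 1 + 25 + 15 = 41
call_count = C(7) = 41

Final answer: 41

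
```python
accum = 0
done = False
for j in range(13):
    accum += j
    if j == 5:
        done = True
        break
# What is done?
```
Trace:
  accum=0
  accum=0, done=False
  accum=0, done=False, j=0
  accum=1, done=False, j=1
  accum=3, done=False, j=2
  accum=6, done=False, j=3
  accum=10, done=False, j=4
  accum=15, done=True, j=5

Final answer: True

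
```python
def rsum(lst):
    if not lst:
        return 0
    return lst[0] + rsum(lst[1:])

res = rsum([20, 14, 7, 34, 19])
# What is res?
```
Call trace:
rsum(lst=[20, 14, 7, 34, 19])
  rsum(lst=[14, 7, 34, 19])
    rsum(lst=[7, 34, 19])
      rsum(lst=[34, 19])
        rsum(lst=[19])
          rsum(lst=[])
          -> return 0
        -> return 19
      -> return 53
    -> return 60
  -> return 74
-> return 94

Final answer: 94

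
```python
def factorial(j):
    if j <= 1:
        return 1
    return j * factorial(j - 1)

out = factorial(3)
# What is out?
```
Call trace:
factorial(j=3)
  factorial(j=2)
    factorial(j=1)
    -> return 1
  -> return 2
-> return 6

Final answer: 6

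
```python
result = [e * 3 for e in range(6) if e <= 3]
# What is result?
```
Trace:
  e=0
  e=1
  e=2
  e=3
  e=4
  e=5
  result=[0, 3, 6, 9]

Final answer: [0, 3, 6, 9]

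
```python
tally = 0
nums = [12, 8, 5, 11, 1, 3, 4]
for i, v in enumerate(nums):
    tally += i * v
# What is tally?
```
Trace:
  tally=0
  tally=0, i=0, v=12
  tally=8, i=1, v=8
  tally=18, i=2, v=5
  tally=51, i=3, v=11
  tally=55, i=4, v=1
  tally=70, i=5, v=3
  tally=94, i=6, v=4

Final answer: 94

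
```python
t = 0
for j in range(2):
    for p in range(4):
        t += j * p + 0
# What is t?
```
Trace:
  t=0
  t=0, j=0, p=0
  t=0, j=0, p=1
  t=0, j=0, p=2
  t=0, j=0, p=3
  t=0, j=1, p=0
  t=1, j=1, p=1
  t=3, j=1, p=2
  t=6, j=1, p=3

Final answer: 6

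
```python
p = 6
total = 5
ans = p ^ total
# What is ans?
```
Trace:
  p=6
  p=6, total=5
  p=6, total=5, ans=3

Final answer: 3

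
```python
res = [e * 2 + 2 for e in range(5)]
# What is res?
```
Trace:
  e=0
  e=1
  e=2
  e=3
  e=4
  res=[2, 4, 6, 8, 10]

Final answer: [2, 4, 6, 8, 10]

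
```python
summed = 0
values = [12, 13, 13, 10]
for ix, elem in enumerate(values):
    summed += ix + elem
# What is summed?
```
Trace:
  summed=0
  summed=12, ix=0, elem=12
  summed=26, ix=1, elem=13
  summed=41, ix=2, elem=13
  summed=54, ix=3, elem=10

Final answer: 54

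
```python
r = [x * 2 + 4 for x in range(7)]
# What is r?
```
Trace:
  x=0
  x=1
  x=2
  x=3
  x=4
  x=5
  x=6
  r=[4, 6, 8, 10, 12, 14, 16]

Final answer: [4, 6, 8, 10, 12, 14, 16]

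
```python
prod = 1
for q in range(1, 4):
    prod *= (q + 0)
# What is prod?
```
Trace:
  prod=1
  prod=1, q=1
  prod=2, q=2
  prod=6, q=3

Final answer: 6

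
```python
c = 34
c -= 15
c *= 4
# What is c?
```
Trace:
  c=34
  c=19
  c=76

Final answer: 76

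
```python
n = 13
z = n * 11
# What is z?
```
Trace:
  n=13
  n=13, z=143

Final answer: 143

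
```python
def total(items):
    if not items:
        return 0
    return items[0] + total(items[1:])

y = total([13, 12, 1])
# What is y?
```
Call trace:
total(items=[13, 12, 1])
  total(items=[12, 1])
    total(items=[1])
      total(items=[])
      -> return 0
    -> return 1
  -> return 13
-> return 26

Final answer: 26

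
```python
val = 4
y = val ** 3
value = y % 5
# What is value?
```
Trace:
  val=4
  val=4, y=64
  val=4, y=64, value=4

Final answer: 4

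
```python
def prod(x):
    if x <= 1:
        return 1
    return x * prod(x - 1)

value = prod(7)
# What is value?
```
Call trace:
prod(x=7)
  prod(x=6)
    prod(x=5)
      prod(x=4)
        prod(x=3)
          prod(x=2)
            prod(x=1)
            -> return 1
          -> return 2
        -> return 6
      -> return 24
    -> return 120
  -> return 720
-> return 5040

Final answer: 5040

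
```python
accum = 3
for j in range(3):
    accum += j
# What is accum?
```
Trace:
  accum=3
  accum=3, j=0
  accum=4, j=1
  accum=6, j=2

Final answer: 6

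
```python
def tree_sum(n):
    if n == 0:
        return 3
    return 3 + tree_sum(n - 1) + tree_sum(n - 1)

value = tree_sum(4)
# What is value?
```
Call trace (a repeated sub-call is expanded the first time; later identical calls just restate its return value):
tree_sum(n=4)
  tree_sum(n=3)
    tree_sum(n=2)
      tree_sum(n=1)
        tree_sum(n=0)
        -> return 3
        tree_sum(n=0)
        -> return 3
      -> return 9
      tree_sum(n=1) -> return 9  (same call as traced above)
    -> return 21
    tree_sum(n=2) -> return 21  (same call as traced above)
  -> return 45
  tree_sum(n=3) -> return 45  (same call as traced above)
-> return 93

Final answer: 93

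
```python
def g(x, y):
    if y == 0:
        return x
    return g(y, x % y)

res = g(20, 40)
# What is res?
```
Call trace:
g(x=20, y=40)
  g(x=40, y=20)
    g(x=20, y=0)
    -> return 20
  -> return 20
-> return 20

Final answer: 20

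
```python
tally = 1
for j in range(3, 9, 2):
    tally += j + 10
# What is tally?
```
Trace:
  tally=1
  tally=14, j=3
  tally=29, j=5
  tally=46, j=7

Final answer: 46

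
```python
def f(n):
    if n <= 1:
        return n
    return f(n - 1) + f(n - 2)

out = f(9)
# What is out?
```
Call trace (a repeated sub-call is expanded the first time; later identical calls just restate its return value):
f(n=9)
  f(n=8)
    f(n=7)
      f(n=6)
        f(n=5)
          f(n=4)
            f(n=3)
              f(n=2)
                f(n=1)
                -> return 1
                f(n=0)
                -> return 0
              -> return 1
              f(n=1)
              -> return 1
            -> return 2
            f(n=2) -> return 1  (same call as traced above)
          -> return 3
          f(n=3) -> return 2  (same call as traced above)
        -> return 5
        f(n=4) -> return 3  (same call as traced above)
      -> return 8
      f(n=5) -> return 5  (same call as traced above)
    -> return 13
    f(n=6) -> return 8  (same call as traced above)
  -> return 21
  f(n=7) -> return 13  (same call as traced above)
-> return 34

Final answer: 34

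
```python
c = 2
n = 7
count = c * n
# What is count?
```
Trace:
  c=2
  c=2, n=7
  c=2, n=7, count=14

Final answer: 14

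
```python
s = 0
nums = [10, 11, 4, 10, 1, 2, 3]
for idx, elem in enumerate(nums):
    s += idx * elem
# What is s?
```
Trace:
  s=0
  s=0, idx=0, elem=10
  s=11, idx=1, elem=11
  s=19, idx=2, elem=4
  s=49, idx=3, elem=10
  s=53, idx=4, elem=1
  s=63, idx=5, elem=2
  s=81, idx=6, elem=3

Final answer: 81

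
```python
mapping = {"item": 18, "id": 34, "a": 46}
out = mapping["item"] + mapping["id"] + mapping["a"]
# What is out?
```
Trace:
  mapping={'item': 18, 'id': 34, 'a': 46}
  mapping={'item': 18, 'id': 34, 'a': 46}, out=98

Final answer: 98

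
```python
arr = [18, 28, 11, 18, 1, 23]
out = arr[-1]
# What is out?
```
Trace:
  arr=[18, 28, 11, 18, 1, 23]
  arr=[18, 28, 11, 18, 1, 23], out=23

Final answer: 23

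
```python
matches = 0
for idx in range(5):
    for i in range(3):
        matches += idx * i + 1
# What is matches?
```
Trace:
  matches=0
  matches=1, idx=0, i=0
  matches=2, idx=0, i=1
  matches=3, idx=0, i=2
  matches=4, idx=1, i=0
  matches=6, idx=1, i=1
  matches=9, idx=1, i=2
  matches=10, idx=2, i=0
  matches=13, idx=2, i=1
  matches=18, idx=2, i=2
  matches=19, idx=3, i=0
  matches=23, idx=3, i=1
  matches=30, idx=3, i=2
  matches=31, idx=4, i=0
  matches=36, idx=4, i=1
  matches=45, idx=4, i=2

Final answer: 45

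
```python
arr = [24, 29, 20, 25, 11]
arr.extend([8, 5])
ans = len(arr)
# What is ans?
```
Trace:
  arr=[24, 29, 20, 25, 11]
  arr=[24, 29, 20, 25, 11, 8, 5]
  arr=[24, 29, 20, 25, 11, 8, 5], ans=7

Final answer: 7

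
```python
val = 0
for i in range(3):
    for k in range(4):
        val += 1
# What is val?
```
Trace:
  val=0
  val=1, i=0, k=0
  val=2, i=0, k=1
  val=3, i=0, k=2
  val=4, i=0, k=3
  val=5, i=1, k=0
  val=6, i=1, k=1
  val=7, i=1, k=2
  val=8, i=1, k=3
  val=9, i=2, k=0
  val=10, i=2, k=1
  val=11, i=2, k=2
  val=12, i=2, k=3

Final answer: 12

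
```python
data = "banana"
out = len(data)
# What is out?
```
Trace:
  data='banana'
  data='banana', out=6

Final answer: 6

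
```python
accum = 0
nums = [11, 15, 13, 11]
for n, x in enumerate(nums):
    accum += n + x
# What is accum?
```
Trace:
  accum=0
  accum=11, n=0, x=11
  accum=27, n=1, x=15
  accum=42, n=2, x=13
  accum=56, n=3, x=11

Final answer: 56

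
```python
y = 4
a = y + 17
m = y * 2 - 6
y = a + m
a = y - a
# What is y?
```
Trace:
  y=4
  y=4, a=21
  y=4, a=21, m=2
  y=23, a=21, m=2
  y=23, a=2, m=2

Final answer: 23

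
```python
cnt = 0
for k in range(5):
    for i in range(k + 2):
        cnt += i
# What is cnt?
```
Trace:
  cnt=0
  cnt=0, k=0, i=0
  cnt=1, k=0, i=1
  cnt=1, k=1, i=0
  cnt=2, k=1, i=1
  cnt=4, k=1, i=2
  cnt=4, k=2, i=0
  cnt=5, k=2, i=1
  cnt=7, k=2, i=2
  cnt=10, k=2, i=3
  cnt=10, k=3, i=0
  cnt=11, k=3, i=1
  cnt=13, k=3, i=2
  cnt=16, k=3, i=3
  cnt=20, k=3, i=4
  cnt=20, k=4, i=0
  cnt=21, k=4, i=1
  cnt=23, k=4, i=2
  cnt=26, k=4, i=3
  cnt=30, k=4, i=4
  cnt=35, k=4, i=5

Final answer: 35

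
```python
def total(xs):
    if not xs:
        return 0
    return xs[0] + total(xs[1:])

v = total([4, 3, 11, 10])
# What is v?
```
Call trace:
total(xs=[4, 3, 11, 10])
  total(xs=[3, 11, 10])
    total(xs=[11, 10])
      total(xs=[10])
        total(xs=[])
        -> return 0
      -> return 10
    -> return 21
  -> return 24
-> return 28

Final answer: 28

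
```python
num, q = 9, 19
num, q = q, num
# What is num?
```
Trace:
  num=9, q=19
  num=19, q=9

Final answer: 19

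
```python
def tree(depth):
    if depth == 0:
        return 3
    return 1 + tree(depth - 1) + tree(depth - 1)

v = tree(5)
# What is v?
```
Call trace (a repeated sub-call is expanded the first time; later identical calls just restate its return value):
tree(depth=5)
  tree(depth=4)
    tree(depth=3)
      tree(depth=2)
        tree(depth=1)
          tree(depth=0)
          -> return 3
          tree(depth=0)
          -> return 3
        -> return 7
        tree(depth=1) -> return 7  (same call as traced above)
      -> return 15
      tree(depth=2) -> return 15  (same call as traced above)
    -> return 31
    tree(depth=3) -> return 31  (same call as traced above)
  -> return 63
  tree(depth=4) -> return 63  (same call as traced above)
-> return 127

Final answer: 127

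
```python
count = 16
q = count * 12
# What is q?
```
Trace:
  count=16
  count=16, q=192

Final answer: 192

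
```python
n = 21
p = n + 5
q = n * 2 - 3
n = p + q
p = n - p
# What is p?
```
Trace:
  n=21
  n=21, p=26
  n=21, p=26, q=39
  n=65, p=26, q=39
  n=65, p=39, q=39

Final answer: 39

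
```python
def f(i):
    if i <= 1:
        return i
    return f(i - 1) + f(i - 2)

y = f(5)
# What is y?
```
Call trace (a repeated sub-call is expanded the first time; later identical calls just restate its return value):
f(i=5)
  f(i=4)
    f(i=3)
      f(i=2)
        f(i=1)
        -> return 1
        f(i=0)
        -> return 0
      -> return 1
      f(i=1)
      -> return 1
    -> return 2
    f(i=2) -> return 1  (same call as traced above)
  -> return 3
  f(i=3) -> return 2  (same call as traced above)
-> return 5

Final answer: 5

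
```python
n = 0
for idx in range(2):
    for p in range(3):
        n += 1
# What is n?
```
Trace:
  n=0
  n=1, idx=0, p=0
  n=2, idx=0, p=1
  n=3, idx=0, p=2
  n=4, idx=1, p=0
  n=5, idx=1, p=1
  n=6, idx=1, p=2

Final answer: 6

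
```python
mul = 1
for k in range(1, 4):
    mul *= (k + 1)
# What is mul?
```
Trace:
  mul=1
  mul=2, k=1
  mul=6, k=2
  mul=24, k=3

Final answer: 24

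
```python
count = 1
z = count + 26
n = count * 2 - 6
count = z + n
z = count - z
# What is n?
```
Trace:
  count=1
  count=1, z=27
  count=1, z=27, n=-4
  count=23, z=27, n=-4
  count=23, z=-4, n=-4

Final answer: -4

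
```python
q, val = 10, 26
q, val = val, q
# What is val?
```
Trace:
  q=10, val=26
  q=26, val=10

Final answer: 10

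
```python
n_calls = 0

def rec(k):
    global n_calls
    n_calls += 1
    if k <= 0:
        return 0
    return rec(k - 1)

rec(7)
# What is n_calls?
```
Call trace:
rec(k=7)
  rec(k=6)
    rec(k=5)
      rec(k=4)
        rec(k=3)
          rec(k=2)
            rec(k=1)
              rec(k=0)
              -> return 0
            -> return 0
          -> return 0
        -> return 0
      -> return 0
    -> return 0
  -> return 0
-> return 0

n_calls is incremented once per call. rec is entered once for each k = 7, 6, 5, 4, 3, 2, 1, 0 (the k <= 0 call returns without recursing), i.e. 7 + 1 calls.
n_calls = 8

Final answer: 8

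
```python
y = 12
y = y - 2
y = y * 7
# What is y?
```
Trace:
  y=12
  y=10
  y=70

Final answer: 70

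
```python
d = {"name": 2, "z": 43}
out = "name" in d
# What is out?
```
Trace:
  d={'name': 2, 'z': 43}
  d={'name': 2, 'z': 43}, out=True

Final answer: True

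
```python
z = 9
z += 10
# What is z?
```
Trace:
  z=9
  z=19

Final answer: 19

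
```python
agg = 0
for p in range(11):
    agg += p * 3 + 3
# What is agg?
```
Trace:
  agg=0
  agg=3, p=0
  agg=9, p=1
  agg=18, p=2
  agg=30, p=3
  agg=45, p=4
  agg=63, p=5
  agg=84, p=6
  agg=108, p=7
  agg=135, p=8
  agg=165, p=9
  agg=198, p=10

Final answer: 198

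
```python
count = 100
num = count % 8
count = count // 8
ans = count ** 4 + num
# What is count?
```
Trace:
  count=100
  count=100, num=4
  count=12, num=4
  count=12, num=4, ans=20740

Final answer: 12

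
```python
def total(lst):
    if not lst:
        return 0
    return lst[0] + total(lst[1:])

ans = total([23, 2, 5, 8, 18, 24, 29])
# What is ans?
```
Call trace:
total(lst=[23, 2, 5, 8, 18, 24, 29])
  total(lst=[2, 5, 8, 18, 24, 29])
    total(lst=[5, 8, 18, 24, 29])
      total(lst=[8, 18, 24, 29])
        total(lst=[18, 24, 29])
          total(lst=[24, 29])
            total(lst=[29])
              total(lst=[])
              -> return 0
            -> return 29
          -> return 53
        -> return 71
      -> return 79
    -> return 84
  -> return 86
-> return 109

Final answer: 109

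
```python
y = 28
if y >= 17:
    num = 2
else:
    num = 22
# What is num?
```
Trace:
  y=28
  y=28, num=2

Final answer: 2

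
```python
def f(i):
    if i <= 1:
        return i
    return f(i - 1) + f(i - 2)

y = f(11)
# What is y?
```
Call trace (a repeated sub-call is expanded the first time; later identical calls just restate its return value):
f(i=11)
  f(i=10)
    f(i=9)
      f(i=8)
        f(i=7)
          f(i=6)
            f(i=5)
              f(i=4)
                f(i=3)
                  f(i=2)
                    f(i=1)
                    -> return 1
                    f(i=0)
                    -> return 0
                  -> return 1
                  f(i=1)
                  -> return 1
                -> return 2
                f(i=2) -> return 1  (same call as traced above)
              -> return 3
              f(i=3) -> return 2  (same call as traced above)
            -> return 5
            f(i=4) -> return 3  (same call as traced above)
          -> return 8
          f(i=5) -> return 5  (same call as traced above)
        -> return 13
        f(i=6) -> return 8  (same call as traced above)
      -> return 21
      f(i=7) -> return 13  (same call as traced above)
    -> return 34
    f(i=8) -> return 21  (same call as traced above)
  -> return 55
  f(i=9) -> return 34  (same call as traced above)
-> return 89

Final answer: 89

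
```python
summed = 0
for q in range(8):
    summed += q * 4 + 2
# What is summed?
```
Trace:
  summed=0
  summed=2, q=0
  summed=8, q=1
  summed=18, q=2
  summed=32, q=3
  summed=50, q=4
  summed=72, q=5
  summed=98, q=6
  summed=128, q=7

Final answer: 128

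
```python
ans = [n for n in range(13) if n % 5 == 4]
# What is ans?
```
Trace:
  n=0
  n=1
  n=2
  n=3
  n=4
  n=5
  n=6
  n=7
  n=8
  n=9
  n=10
  n=11
  n=12
  ans=[4, 9]

Final answer: [4, 9]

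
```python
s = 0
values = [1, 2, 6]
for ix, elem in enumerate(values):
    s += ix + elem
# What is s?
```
Trace:
  s=0
  s=1, ix=0, elem=1
  s=4, ix=1, elem=2
  s=12, ix=2, elem=6

Final answer: 12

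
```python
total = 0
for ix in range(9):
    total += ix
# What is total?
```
Trace:
  total=0
  total=0, ix=0
  total=1, ix=1
  total=3, ix=2
  total=6, ix=3
  total=10, ix=4
  total=15, ix=5
  total=21, ix=6
  total=28, ix=7
  total=36, ix=8

Final answer: 36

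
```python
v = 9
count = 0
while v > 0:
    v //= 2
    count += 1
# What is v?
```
Trace:
  v=9
  v=9, count=0
  v=4, count=1
  v=2, count=2
  v=1, count=3
  v=0, count=4

Final answer: 0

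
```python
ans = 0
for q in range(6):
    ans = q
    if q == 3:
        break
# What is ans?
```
Trace:
  ans=0
  ans=0, q=0
  ans=1, q=1
  ans=2, q=2
  ans=3, q=3

Final answer: 3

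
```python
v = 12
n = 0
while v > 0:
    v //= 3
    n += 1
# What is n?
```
Trace:
  v=12
  v=12, n=0
  v=4, n=1
  v=1, n=2
  v=0, n=3

Final answer: 3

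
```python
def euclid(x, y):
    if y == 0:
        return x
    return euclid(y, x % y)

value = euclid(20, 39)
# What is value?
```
Call trace:
euclid(x=20, y=39)
  euclid(x=39, y=20)
    euclid(x=20, y=19)
      euclid(x=19, y=1)
        euclid(x=1, y=0)
        -> return 1
      -> return 1
    -> return 1
  -> return 1
-> return 1

Final answer: 1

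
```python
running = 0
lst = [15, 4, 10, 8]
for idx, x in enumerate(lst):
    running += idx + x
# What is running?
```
Trace:
  running=0
  running=15, idx=0, x=15
  running=20, idx=1, x=4
  running=32, idx=2, x=10
  running=43, idx=3, x=8

Final answer: 43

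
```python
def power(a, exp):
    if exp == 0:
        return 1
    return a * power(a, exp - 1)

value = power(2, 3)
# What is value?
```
Call trace:
power(a=2, exp=3)
  power(a=2, exp=2)
    power(a=2, exp=1)
      power(a=2, exp=0)
      -> return 1
    -> return 2
  -> return 4
-> return 8

Final answer: 8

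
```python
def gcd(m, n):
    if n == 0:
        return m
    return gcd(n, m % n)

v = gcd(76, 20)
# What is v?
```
Call trace:
gcd(m=76, n=20)
  gcd(m=20, n=16)
    gcd(m=16, n=4)
      gcd(m=4, n=0)
      -> return 4
    -> return 4
  -> return 4
-> return 4

Final answer: 4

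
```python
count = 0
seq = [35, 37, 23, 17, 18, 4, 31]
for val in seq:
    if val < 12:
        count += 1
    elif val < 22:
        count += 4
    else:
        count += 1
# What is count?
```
Trace:
  count=0
  count=1, val=35
  count=2, val=37
  count=3, val=23
  count=7, val=17
  count=11, val=18
  count=12, val=4
  count=13, val=31

Final answer: 13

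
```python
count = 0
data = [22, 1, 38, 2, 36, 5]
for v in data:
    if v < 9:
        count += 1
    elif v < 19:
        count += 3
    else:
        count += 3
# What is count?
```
Trace:
  count=0
  count=3, v=22
  count=4, v=1
  count=7, v=38
  count=8, v=2
  count=11, v=36
  count=12, v=5

Final answer: 12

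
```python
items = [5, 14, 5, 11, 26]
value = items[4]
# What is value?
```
Trace:
  items=[5, 14, 5, 11, 26]
  items=[5, 14, 5, 11, 26], value=26

Final answer: 26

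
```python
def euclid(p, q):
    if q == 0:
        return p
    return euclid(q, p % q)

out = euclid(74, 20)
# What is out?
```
Call trace:
euclid(p=74, q=20)
  euclid(p=20, q=14)
    euclid(p=14, q=6)
      euclid(p=6, q=2)
        euclid(p=2, q=0)
        -> return 2
      -> return 2
    -> return 2
  -> return 2
-> return 2

Final answer: 2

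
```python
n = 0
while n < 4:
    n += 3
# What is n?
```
Trace:
  n=0
  n=3
  n=6

Final answer: 6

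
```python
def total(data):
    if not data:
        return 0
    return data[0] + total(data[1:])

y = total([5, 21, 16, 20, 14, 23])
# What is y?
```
Call trace:
total(data=[5, 21, 16, 20, 14, 23])
  total(data=[21, 16, 20, 14, 23])
    total(data=[16, 20, 14, 23])
      total(data=[20, 14, 23])
        total(data=[14, 23])
          total(data=[23])
            total(data=[])
            -> return 0
          -> return 23
        -> return 37
      -> return 57
    -> return 73
  -> return 94
-> return 99

Final answer: 99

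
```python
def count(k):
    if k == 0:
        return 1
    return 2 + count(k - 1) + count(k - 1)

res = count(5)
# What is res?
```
Call trace (a repeated sub-call is expanded the first time; later identical calls just restate its return value):
count(k=5)
  count(k=4)
    count(k=3)
      count(k=2)
        count(k=1)
          count(k=0)
          -> return 1
          count(k=0)
          -> return 1
        -> return 4
        count(k=1) -> return 4  (same call as traced above)
      -> return 10
      count(k=2) -> return 10  (same call as traced above)
    -> return 22
    count(k=3) -> return 22  (same call as traced above)
  -> return 46
  count(k=4) -> return 46  (same call as traced above)
-> return 94

Final answer: 94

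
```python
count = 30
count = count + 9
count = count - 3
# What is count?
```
Trace:
  count=30
  count=39
  count=36

Final answer: 36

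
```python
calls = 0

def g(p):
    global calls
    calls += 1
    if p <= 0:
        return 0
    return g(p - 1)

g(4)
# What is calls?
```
Call trace:
g(p=4)
  g(p=3)
    g(p=2)
      g(p=1)
        g(p=0)
        -> return 0
      -> return 0
    -> return 0
  -> return 0
-> return 0

calls is incremented once per call. g is entered once for each p = 4, 3, 2, 1, 0 (the p <= 0 call returns without recursing), i.e. 4 + 1 calls.
calls = 5

Final answer: 5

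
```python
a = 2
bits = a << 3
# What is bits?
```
Trace:
  a=2
  a=2, bits=16

Final answer: 16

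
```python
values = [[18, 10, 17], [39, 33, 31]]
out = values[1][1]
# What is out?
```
Trace:
  values=[[18, 10, 17], [39, 33, 31]]
  values=[[18, 10, 17], [39, 33, 31]], out=33

Final answer: 33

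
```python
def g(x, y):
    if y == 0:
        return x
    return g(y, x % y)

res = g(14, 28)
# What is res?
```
Call trace:
g(x=14, y=28)
  g(x=28, y=14)
    g(x=14, y=0)
    -> return 14
  -> return 14
-> return 14

Final answer: 14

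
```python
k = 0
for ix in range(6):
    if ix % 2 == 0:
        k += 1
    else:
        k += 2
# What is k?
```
Trace:
  k=0
  k=1, ix=0
  k=3, ix=1
  k=4, ix=2
  k=6, ix=3
  k=7, ix=4
  k=9, ix=5

Final answer: 9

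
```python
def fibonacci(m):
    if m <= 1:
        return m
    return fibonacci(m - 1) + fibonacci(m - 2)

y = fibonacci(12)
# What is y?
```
Call trace (a repeated sub-call is expanded the first time; later identical calls just restate its return value):
fibonacci(m=12)
  fibonacci(m=11)
    fibonacci(m=10)
      fibonacci(m=9)
        fibonacci(m=8)
          fibonacci(m=7)
            fibonacci(m=6)
              fibonacci(m=5)
                fibonacci(m=4)
                  fibonacci(m=3)
                    fibonacci(m=2)
                      fibonacci(m=1)
                      -> return 1
                      fibonacci(m=0)
                      -> return 0
                    -> return 1
                    fibonacci(m=1)
                    -> return 1
                  -> return 2
                  fibonacci(m=2) -> return 1  (same call as traced above)
                -> return 3
                fibonacci(m=3) -> return 2  (same call as traced above)
              -> return 5
              fibonacci(m=4) -> return 3  (same call as traced above)
            -> return 8
            fibonacci(m=5) -> return 5  (same call as traced above)
          -> return 13
          fibonacci(m=6) -> return 8  (same call as traced above)
        -> return 21
        fibonacci(m=7) -> return 13  (same call as traced above)
      -> return 34
      fibonacci(m=8) -> return 21  (same call as traced above)
    -> return 55
    fibonacci(m=9) -> return 34  (same call as traced above)
  -> return 89
  fibonacci(m=10) -> return 55  (same call as traced above)
-> return 144

Final answer: 144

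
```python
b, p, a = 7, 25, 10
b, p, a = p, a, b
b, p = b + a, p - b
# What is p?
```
Trace:
  b=7, p=25, a=10
  b=25, p=10, a=7
  b=32, p=-15, a=7

Final answer: -15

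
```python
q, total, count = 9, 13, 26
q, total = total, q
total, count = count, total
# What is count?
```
Trace:
  q=9, total=13, count=26
  q=13, total=9, count=26
  q=13, total=26, count=9

Final answer: 9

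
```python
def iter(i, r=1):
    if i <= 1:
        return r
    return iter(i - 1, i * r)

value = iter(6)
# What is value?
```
Call trace:
iter(i=6, r=1)
  iter(i=5, r=6)
    iter(i=4, r=30)
      iter(i=3, r=120)
        iter(i=2, r=360)
          iter(i=1, r=720)
          -> return 720
        -> return 720
      -> return 720
    -> return 720
  -> return 720
-> return 720

Final answer: 720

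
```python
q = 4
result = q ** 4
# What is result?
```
Trace:
  q=4
  q=4, result=256

Final answer: 256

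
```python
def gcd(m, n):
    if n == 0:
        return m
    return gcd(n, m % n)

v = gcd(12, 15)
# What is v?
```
Call trace:
gcd(m=12, n=15)
  gcd(m=15, n=12)
    gcd(m=12, n=3)
      gcd(m=3, n=0)
      -> return 3
    -> return 3
  -> return 3
-> return 3

Final answer: 3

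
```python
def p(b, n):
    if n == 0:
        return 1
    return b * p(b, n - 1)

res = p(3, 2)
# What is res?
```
Call trace:
p(b=3, n=2)
  p(b=3, n=1)
    p(b=3, n=0)
    -> return 1
  -> return 3
-> return 9

Final answer: 9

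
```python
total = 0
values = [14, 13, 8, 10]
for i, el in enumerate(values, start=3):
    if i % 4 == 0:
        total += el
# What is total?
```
Trace:
  total=0
  total=0, i=3, el=14
  total=13, i=4, el=13
  total=13, i=5, el=8
  total=13, i=6, el=10

Final answer: 13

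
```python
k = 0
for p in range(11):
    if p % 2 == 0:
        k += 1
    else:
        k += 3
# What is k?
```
Trace:
  k=0
  k=1, p=0
  k=4, p=1
  k=5, p=2
  k=8, p=3
  k=9, p=4
  k=12, p=5
  k=13, p=6
  k=16, p=7
  k=17, p=8
  k=20, p=9
  k=21, p=10

Final answer: 21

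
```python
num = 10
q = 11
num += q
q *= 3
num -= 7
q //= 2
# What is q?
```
Trace:
  num=10
  num=10, q=11
  num=21, q=11
  num=21, q=33
  num=14, q=33
  num=14, q=16

Final answer: 16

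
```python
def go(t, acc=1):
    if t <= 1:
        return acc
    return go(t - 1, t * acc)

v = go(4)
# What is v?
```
Call trace:
go(t=4, acc=1)
  go(t=3, acc=4)
    go(t=2, acc=12)
      go(t=1, acc=24)
      -> return 24
    -> return 24
  -> return 24
-> return 24

Final answer: 24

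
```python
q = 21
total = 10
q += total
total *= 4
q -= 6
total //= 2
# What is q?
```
Trace:
  q=21
  q=21, total=10
  q=31, total=10
  q=31, total=40
  q=25, total=40
  q=25, total=20

Final answer: 25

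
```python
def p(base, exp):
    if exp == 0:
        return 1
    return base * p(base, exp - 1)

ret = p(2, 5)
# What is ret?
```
Call trace:
p(base=2, exp=5)
  p(base=2, exp=4)
    p(base=2, exp=3)
      p(base=2, exp=2)
        p(base=2, exp=1)
          p(base=2, exp=0)
          -> return 1
        -> return 2
      -> return 4
    -> return 8
  -> return 16
-> return 32

Final answer: 32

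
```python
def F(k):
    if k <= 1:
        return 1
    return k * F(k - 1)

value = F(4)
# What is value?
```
Call trace:
F(k=4)
  F(k=3)
    F(k=2)
      F(k=1)
      -> return 1
    -> return 2
  -> return 6
-> return 24

Final answer: 24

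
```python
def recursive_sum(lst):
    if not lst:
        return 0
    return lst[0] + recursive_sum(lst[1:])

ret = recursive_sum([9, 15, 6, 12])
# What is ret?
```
Call trace:
recursive_sum(lst=[9, 15, 6, 12])
  recursive_sum(lst=[15, 6, 12])
    recursive_sum(lst=[6, 12])
      recursive_sum(lst=[12])
        recursive_sum(lst=[])
        -> return 0
      -> return 12
    -> return 18
  -> return 33
-> return 42

Final answer: 42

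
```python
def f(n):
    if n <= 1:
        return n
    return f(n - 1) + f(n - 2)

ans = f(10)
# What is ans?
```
Call trace (a repeated sub-call is expanded the first time; later identical calls just restate its return value):
f(n=10)
  f(n=9)
    f(n=8)
      f(n=7)
        f(n=6)
          f(n=5)
            f(n=4)
              f(n=3)
                f(n=2)
                  f(n=1)
                  -> return 1
                  f(n=0)
                  -> return 0
                -> return 1
                f(n=1)
                -> return 1
              -> return 2
              f(n=2) -> return 1  (same call as traced above)
            -> return 3
            f(n=3) -> return 2  (same call as traced above)
          -> return 5
          f(n=4) -> return 3  (same call as traced above)
        -> return 8
        f(n=5) -> return 5  (same call as traced above)
      -> return 13
      f(n=6) -> return 8  (same call as traced above)
    -> return 21
    f(n=7) -> return 13  (same call as traced above)
  -> return 34
  f(n=8) -> return 21  (same call as traced above)
-> return 55

Final answer: 55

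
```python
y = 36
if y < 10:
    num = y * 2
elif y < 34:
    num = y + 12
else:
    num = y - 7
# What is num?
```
Trace:
  y=36
  y=36, num=29

Final answer: 29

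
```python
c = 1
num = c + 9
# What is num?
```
Trace:
  c=1
  c=1, num=10

Final answer: 10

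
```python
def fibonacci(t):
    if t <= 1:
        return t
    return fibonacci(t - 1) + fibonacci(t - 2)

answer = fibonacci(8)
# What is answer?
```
Call trace (a repeated sub-call is expanded the first time; later identical calls just restate its return value):
fibonacci(t=8)
  fibonacci(t=7)
    fibonacci(t=6)
      fibonacci(t=5)
        fibonacci(t=4)
          fibonacci(t=3)
            fibonacci(t=2)
              fibonacci(t=1)
              -> return 1
              fibonacci(t=0)
              -> return 0
            -> return 1
            fibonacci(t=1)
            -> return 1
          -> return 2
          fibonacci(t=2) -> return 1  (same call as traced above)
        -> return 3
        fibonacci(t=3) -> return 2  (same call as traced above)
      -> return 5
      fibonacci(t=4) -> return 3  (same call as traced above)
    -> return 8
    fibonacci(t=5) -> return 5  (same call as traced above)
  -> return 13
  fibonacci(t=6) -> return 8  (same call as traced above)
-> return 21

Final answer: 21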